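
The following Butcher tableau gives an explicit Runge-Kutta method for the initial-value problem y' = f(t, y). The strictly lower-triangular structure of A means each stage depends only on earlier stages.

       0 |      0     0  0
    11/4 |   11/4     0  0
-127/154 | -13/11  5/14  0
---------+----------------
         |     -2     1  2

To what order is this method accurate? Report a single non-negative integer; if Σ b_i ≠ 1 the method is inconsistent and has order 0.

1

b = (-2, 1, 2)
c = (0, 11/4, -127/154)
Ac = (0, 0, 55/56)
Σ b_i: (-2)·1 + 1·1 + 2·1 = 1 ✓
b·c: 1·11/4 + 2·(-127/154) = 339/308 ≠ 1/2 ⇒ order 1.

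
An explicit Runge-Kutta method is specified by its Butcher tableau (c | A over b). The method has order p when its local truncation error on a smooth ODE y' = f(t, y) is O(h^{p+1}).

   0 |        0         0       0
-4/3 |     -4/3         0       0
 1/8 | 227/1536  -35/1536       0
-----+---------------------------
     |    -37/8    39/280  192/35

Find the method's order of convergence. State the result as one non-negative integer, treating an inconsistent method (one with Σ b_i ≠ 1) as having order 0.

b = (-37/8, 39/280, 192/35)
c = (0, -4/3, 1/8)
Ac = (0, 0, 35/1152)
Σ b_i: (-37/8)·1 + 39/280·1 + 192/35·1 = 1 ✓
b·c: 39/280·(-4/3) + 192/35·1/8 = 1/2 ✓
b·c²: 39/280·16/9 + 192/35·1/64 = 1/3 ✓
b·Ac: 192/35·35/1152 = 1/6 ✓; 3 stages ⇒ order 3.

3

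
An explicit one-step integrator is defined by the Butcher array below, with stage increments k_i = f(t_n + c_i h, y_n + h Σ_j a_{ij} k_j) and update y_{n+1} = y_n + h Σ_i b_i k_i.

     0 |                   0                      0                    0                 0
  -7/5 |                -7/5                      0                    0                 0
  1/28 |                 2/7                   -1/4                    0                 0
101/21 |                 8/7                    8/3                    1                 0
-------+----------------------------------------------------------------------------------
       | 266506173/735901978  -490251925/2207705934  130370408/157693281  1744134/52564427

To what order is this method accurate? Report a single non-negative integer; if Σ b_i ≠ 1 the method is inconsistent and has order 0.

3

b = (266506173/735901978, -490251925/2207705934, 130370408/157693281, 1744134/52564427)
c = (0, -7/5, 1/28, 101/21)
Ac = (0, 0, 7/20, -1553/420)
Σ b_i: 266506173/735901978·1 + (-490251925/2207705934)·1 + 130370408/157693281·1 + 1744134/52564427·1 = 1 ✓
b·c: (-490251925/2207705934)·(-7/5) + 130370408/157693281·1/28 + 1744134/52564427·101/21 = 1/2 ✓
b·c²: (-490251925/2207705934)·49/25 + 130370408/157693281·1/784 + 1744134/52564427·10201/441 = 1/3 ✓
b·Ac: 130370408/157693281·7/20 + 1744134/52564427·(-1553/420) = 1/6 ✓
b·c³: (-490251925/2207705934)·(-343/125) + 130370408/157693281·1/21952 + 1744134/52564427·1030301/9261 = 3987865229329/927236492280 ≠ 1/4 ⇒ order 3.
b·(c∘Ac): 130370408/157693281·1/80 + 1744134/52564427·(-156853/8820) = -1066593404/1839754945 ≠ 1/8
b·Ac²: 130370408/157693281·(-49/100) + 1744134/52564427·307403/58800 = -10227505349/44154118680 ≠ 1/12
b·A²c: 1744134/52564427·7/20 = 6104469/525644270 ≠ 1/24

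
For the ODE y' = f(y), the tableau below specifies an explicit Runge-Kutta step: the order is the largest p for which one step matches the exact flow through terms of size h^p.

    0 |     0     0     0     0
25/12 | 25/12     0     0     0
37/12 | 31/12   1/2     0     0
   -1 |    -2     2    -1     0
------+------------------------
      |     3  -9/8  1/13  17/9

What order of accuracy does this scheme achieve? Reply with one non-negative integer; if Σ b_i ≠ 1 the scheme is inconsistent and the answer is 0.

b = (3, -9/8, 1/13, 17/9)
c = (0, 25/12, 37/12, -1)
Ac = (0, 0, 25/24, 13/12)
Σ b_i: 3·1 + (-9/8)·1 + 1/13·1 + 17/9·1 = 3595/936 ≠ 1 ⇒ order 0.

0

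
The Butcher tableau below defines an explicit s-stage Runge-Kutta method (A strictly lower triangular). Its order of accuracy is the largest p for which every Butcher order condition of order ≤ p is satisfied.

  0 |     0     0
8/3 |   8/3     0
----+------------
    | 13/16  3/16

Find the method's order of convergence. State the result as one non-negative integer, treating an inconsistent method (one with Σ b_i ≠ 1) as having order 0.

2

b = (13/16, 3/16)
c = (0, 8/3)
Σ b_i: 13/16·1 + 3/16·1 = 1 ✓
b·c: 3/16·8/3 = 1/2 ✓; 2 stages ⇒ order 2.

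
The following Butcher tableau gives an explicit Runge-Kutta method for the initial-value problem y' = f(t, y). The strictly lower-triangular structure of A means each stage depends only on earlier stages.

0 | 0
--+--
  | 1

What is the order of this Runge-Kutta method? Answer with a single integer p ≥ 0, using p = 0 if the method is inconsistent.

b = (1)
c = (0)
Σ b_i: 1·1 = 1 ✓; 1 stage ⇒ order 1.

1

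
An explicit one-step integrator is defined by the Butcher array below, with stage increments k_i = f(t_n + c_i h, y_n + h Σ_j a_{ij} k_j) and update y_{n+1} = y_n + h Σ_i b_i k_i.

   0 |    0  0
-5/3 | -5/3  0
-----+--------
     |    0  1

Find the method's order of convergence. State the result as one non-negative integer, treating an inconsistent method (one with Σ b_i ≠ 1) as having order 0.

b = (0, 1)
c = (0, -5/3)
Σ b_i: 1·1 = 1 ✓
b·c: 1·(-5/3) = -5/3 ≠ 1/2 ⇒ order 1.

1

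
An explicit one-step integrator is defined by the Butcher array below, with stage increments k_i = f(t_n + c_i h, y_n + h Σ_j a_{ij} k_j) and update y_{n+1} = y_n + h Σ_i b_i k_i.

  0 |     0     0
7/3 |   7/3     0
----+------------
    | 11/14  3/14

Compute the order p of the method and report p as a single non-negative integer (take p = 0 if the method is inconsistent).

2

b = (11/14, 3/14)
c = (0, 7/3)
Σ b_i: 11/14·1 + 3/14·1 = 1 ✓
b·c: 3/14·7/3 = 1/2 ✓; 2 stages ⇒ order 2.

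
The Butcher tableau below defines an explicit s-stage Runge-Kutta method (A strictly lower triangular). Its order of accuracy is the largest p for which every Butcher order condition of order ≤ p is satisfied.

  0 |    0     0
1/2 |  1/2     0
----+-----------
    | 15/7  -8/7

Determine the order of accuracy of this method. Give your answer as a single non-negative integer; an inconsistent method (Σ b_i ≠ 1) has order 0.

1

b = (15/7, -8/7)
c = (0, 1/2)
Σ b_i: 15/7·1 + (-8/7)·1 = 1 ✓
b·c: (-8/7)·1/2 = -4/7 ≠ 1/2 ⇒ order 1.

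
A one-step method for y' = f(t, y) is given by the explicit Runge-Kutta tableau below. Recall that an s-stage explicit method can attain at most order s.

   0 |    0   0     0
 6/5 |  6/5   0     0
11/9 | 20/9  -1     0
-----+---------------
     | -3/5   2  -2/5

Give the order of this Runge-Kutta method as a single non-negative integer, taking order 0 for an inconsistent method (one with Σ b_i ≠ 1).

1

b = (-3/5, 2, -2/5)
c = (0, 6/5, 11/9)
Ac = (0, 0, -6/5)
Σ b_i: (-3/5)·1 + 2·1 + (-2/5)·1 = 1 ✓
b·c: 2·6/5 + (-2/5)·11/9 = 86/45 ≠ 1/2 ⇒ order 1.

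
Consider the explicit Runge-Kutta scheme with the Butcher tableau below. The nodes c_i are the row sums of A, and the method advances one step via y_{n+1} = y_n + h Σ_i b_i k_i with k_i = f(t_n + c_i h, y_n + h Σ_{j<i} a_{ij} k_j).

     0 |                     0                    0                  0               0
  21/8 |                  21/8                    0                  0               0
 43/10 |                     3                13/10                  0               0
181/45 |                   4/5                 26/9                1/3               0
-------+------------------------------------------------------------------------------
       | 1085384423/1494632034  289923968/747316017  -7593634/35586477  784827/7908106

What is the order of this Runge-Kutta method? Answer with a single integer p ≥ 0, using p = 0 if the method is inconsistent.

3

b = (1085384423/1494632034, 289923968/747316017, -7593634/35586477, 784827/7908106)
c = (0, 21/8, 43/10, 181/45)
Ac = (0, 0, 273/80, 541/60)
Σ b_i: 1085384423/1494632034·1 + 289923968/747316017·1 + (-7593634/35586477)·1 + 784827/7908106·1 = 1 ✓
b·c: 289923968/747316017·21/8 + (-7593634/35586477)·43/10 + 784827/7908106·181/45 = 1/2 ✓
b·c²: 289923968/747316017·441/64 + (-7593634/35586477)·1849/100 + 784827/7908106·32761/2025 = 1/3 ✓
b·Ac: (-7593634/35586477)·273/80 + 784827/7908106·541/60 = 1/6 ✓
b·c³: 289923968/747316017·9261/512 + (-7593634/35586477)·79507/1000 + 784827/7908106·5929741/91125 = -2235763397/640556586 ≠ 1/4 ⇒ order 3.
b·(c∘Ac): (-7593634/35586477)·11739/800 + 784827/7908106·97921/2700 = 444213001/948972720 ≠ 1/8
b·Ac²: (-7593634/35586477)·5733/640 + 784827/7908106·62567/2400 = 2137614079/3163242400 ≠ 1/12
b·A²c: 784827/7908106·91/80 = 71419257/632648480 ≠ 1/24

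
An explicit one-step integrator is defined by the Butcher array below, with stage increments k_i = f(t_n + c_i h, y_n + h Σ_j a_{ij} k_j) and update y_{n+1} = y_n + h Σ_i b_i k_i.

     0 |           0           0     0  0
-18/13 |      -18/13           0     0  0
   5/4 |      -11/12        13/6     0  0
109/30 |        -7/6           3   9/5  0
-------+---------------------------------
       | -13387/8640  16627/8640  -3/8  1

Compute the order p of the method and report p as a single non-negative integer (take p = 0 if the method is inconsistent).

2

b = (-13387/8640, 16627/8640, -3/8, 1)
c = (0, -18/13, 5/4, 109/30)
Ac = (0, 0, -3, -99/52)
Σ b_i: (-13387/8640)·1 + 16627/8640·1 + (-3/8)·1 + 1·1 = 1 ✓
b·c: 16627/8640·(-18/13) + (-3/8)·5/4 + 1·109/30 = 1/2 ✓
b·c²: 16627/8640·324/169 + (-3/8)·25/16 + 1·11881/900 = 6104441/374400 ≠ 1/3 ⇒ order 2.
b·Ac: (-3/8)·(-3) + 1·(-99/52) = -81/104 ≠ 1/6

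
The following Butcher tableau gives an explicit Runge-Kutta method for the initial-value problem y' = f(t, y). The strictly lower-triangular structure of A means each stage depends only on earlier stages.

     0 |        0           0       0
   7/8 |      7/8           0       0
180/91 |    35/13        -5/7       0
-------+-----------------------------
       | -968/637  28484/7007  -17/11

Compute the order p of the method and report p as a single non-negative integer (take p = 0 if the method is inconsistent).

2

b = (-968/637, 28484/7007, -17/11)
c = (0, 7/8, 180/91)
Ac = (0, 0, -5/8)
Σ b_i: (-968/637)·1 + 28484/7007·1 + (-17/11)·1 = 1 ✓
b·c: 28484/7007·7/8 + (-17/11)·180/91 = 1/2 ✓
b·c²: 28484/7007·49/64 + (-17/11)·32400/8281 = -388793/132496 ≠ 1/3 ⇒ order 2.
b·Ac: (-17/11)·(-5/8) = 85/88 ≠ 1/6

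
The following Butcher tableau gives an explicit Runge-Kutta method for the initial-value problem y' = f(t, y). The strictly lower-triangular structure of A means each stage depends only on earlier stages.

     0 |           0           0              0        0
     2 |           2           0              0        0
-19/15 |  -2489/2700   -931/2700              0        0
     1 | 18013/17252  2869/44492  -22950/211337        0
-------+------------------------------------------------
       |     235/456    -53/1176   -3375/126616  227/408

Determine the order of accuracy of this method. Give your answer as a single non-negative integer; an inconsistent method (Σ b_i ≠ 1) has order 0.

b = (235/456, -53/1176, -3375/126616, 227/408)
c = (0, 2, -19/15, 1)
Ac = (0, 0, -931/1350, 121/454)
Σ b_i: 235/456·1 + (-53/1176)·1 + (-3375/126616)·1 + 227/408·1 = 1 ✓
b·c: (-53/1176)·2 + (-3375/126616)·(-19/15) + 227/408·1 = 1/2 ✓
b·c²: (-53/1176)·4 + (-3375/126616)·361/225 + 227/408·1 = 1/3 ✓
b·Ac: (-3375/126616)·(-931/1350) + 227/408·121/454 = 1/6 ✓
b·c³: (-53/1176)·8 + (-3375/126616)·(-6859/3375) + 227/408·1 = 1/4 ✓
b·(c∘Ac): (-3375/126616)·17689/20250 + 227/408·121/454 = 1/8 ✓
b·Ac²: (-3375/126616)·(-931/675) + 227/408·19/227 = 1/12 ✓
b·A²c: 227/408·17/227 = 1/24 ✓; 4 stages ⇒ order 4.

4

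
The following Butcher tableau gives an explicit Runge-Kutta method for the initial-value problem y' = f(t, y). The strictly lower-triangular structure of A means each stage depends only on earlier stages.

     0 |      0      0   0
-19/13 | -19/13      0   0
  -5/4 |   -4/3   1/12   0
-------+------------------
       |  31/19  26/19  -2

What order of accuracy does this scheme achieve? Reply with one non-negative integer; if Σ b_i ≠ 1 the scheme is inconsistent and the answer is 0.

2

b = (31/19, 26/19, -2)
c = (0, -19/13, -5/4)
Ac = (0, 0, -19/156)
Σ b_i: 31/19·1 + 26/19·1 + (-2)·1 = 1 ✓
b·c: 26/19·(-19/13) + (-2)·(-5/4) = 1/2 ✓
b·c²: 26/19·361/169 + (-2)·25/16 = -21/104 ≠ 1/3 ⇒ order 2.
b·Ac: (-2)·(-19/156) = 19/78 ≠ 1/6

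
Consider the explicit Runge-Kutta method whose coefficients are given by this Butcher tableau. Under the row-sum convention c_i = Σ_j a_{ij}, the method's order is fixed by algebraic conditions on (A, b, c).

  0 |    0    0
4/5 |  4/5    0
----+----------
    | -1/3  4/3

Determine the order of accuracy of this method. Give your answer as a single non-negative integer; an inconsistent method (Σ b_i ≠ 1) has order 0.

1

b = (-1/3, 4/3)
c = (0, 4/5)
Σ b_i: (-1/3)·1 + 4/3·1 = 1 ✓
b·c: 4/3·4/5 = 16/15 ≠ 1/2 ⇒ order 1.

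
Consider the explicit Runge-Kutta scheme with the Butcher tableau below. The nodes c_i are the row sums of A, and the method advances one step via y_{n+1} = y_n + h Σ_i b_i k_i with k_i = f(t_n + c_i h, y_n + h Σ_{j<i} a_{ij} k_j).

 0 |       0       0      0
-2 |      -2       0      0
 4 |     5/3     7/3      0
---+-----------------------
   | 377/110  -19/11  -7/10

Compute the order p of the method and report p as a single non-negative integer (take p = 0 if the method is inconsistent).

b = (377/110, -19/11, -7/10)
c = (0, -2, 4)
Ac = (0, 0, -14/3)
Σ b_i: 377/110·1 + (-19/11)·1 + (-7/10)·1 = 1 ✓
b·c: (-19/11)·(-2) + (-7/10)·4 = 36/55 ≠ 1/2 ⇒ order 1.

1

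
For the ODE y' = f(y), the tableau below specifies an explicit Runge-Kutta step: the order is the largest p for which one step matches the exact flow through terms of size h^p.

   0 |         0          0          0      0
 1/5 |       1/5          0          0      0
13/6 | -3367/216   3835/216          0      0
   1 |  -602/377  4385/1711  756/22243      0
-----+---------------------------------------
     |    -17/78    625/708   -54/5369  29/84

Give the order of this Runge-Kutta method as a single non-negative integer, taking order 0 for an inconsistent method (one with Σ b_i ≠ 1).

4

b = (-17/78, 625/708, -54/5369, 29/84)
c = (0, 1/5, 13/6, 1)
Ac = (0, 0, 767/216, 17/29)
Σ b_i: (-17/78)·1 + 625/708·1 + (-54/5369)·1 + 29/84·1 = 1 ✓
b·c: 625/708·1/5 + (-54/5369)·13/6 + 29/84·1 = 1/2 ✓
b·c²: 625/708·1/25 + (-54/5369)·169/36 + 29/84·1 = 1/3 ✓
b·Ac: (-54/5369)·767/216 + 29/84·17/29 = 1/6 ✓
b·c³: 625/708·1/125 + (-54/5369)·2197/216 + 29/84·1 = 1/4 ✓
b·(c∘Ac): (-54/5369)·9971/1296 + 29/84·17/29 = 1/8 ✓
b·Ac²: (-54/5369)·767/1080 + 29/84·38/145 = 1/12 ✓
b·A²c: 29/84·7/58 = 1/24 ✓; 4 stages ⇒ order 4.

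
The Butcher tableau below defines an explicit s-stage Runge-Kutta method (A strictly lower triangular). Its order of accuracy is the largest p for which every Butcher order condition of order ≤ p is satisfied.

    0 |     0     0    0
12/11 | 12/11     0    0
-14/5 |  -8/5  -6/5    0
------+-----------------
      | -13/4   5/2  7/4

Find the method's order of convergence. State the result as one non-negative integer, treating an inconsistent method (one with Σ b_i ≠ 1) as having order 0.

1

b = (-13/4, 5/2, 7/4)
c = (0, 12/11, -14/5)
Ac = (0, 0, -72/55)
Σ b_i: (-13/4)·1 + 5/2·1 + 7/4·1 = 1 ✓
b·c: 5/2·12/11 + 7/4·(-14/5) = -239/110 ≠ 1/2 ⇒ order 1.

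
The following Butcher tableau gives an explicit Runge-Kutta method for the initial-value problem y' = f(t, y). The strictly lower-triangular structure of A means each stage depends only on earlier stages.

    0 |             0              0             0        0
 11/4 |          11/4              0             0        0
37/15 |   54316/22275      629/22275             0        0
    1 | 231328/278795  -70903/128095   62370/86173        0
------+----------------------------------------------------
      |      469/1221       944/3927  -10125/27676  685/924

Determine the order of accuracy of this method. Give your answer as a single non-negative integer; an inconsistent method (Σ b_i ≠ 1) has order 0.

4

b = (469/1221, 944/3927, -10125/27676, 685/924)
c = (0, 11/4, 37/15, 1)
Ac = (0, 0, 629/8100, 721/2740)
Σ b_i: 469/1221·1 + 944/3927·1 + (-10125/27676)·1 + 685/924·1 = 1 ✓
b·c: 944/3927·11/4 + (-10125/27676)·37/15 + 685/924·1 = 1/2 ✓
b·c²: 944/3927·121/16 + (-10125/27676)·1369/225 + 685/924·1 = 1/3 ✓
b·Ac: (-10125/27676)·629/8100 + 685/924·721/2740 = 1/6 ✓
b·c³: 944/3927·1331/64 + (-10125/27676)·50653/3375 + 685/924·1 = 1/4 ✓
b·(c∘Ac): (-10125/27676)·23273/121500 + 685/924·721/2740 = 1/8 ✓
b·Ac²: (-10125/27676)·6919/32400 + 685/924·2387/10960 = 1/12 ✓
b·A²c: 685/924·77/1370 = 1/24 ✓; 4 stages ⇒ order 4.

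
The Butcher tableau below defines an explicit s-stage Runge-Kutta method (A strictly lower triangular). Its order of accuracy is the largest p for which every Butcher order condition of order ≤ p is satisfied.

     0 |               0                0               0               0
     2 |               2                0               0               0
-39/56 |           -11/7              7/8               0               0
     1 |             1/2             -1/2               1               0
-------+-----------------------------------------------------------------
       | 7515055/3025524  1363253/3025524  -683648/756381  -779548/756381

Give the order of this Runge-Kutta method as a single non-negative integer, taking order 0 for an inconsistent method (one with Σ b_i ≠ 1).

b = (7515055/3025524, 1363253/3025524, -683648/756381, -779548/756381)
c = (0, 2, -39/56, 1)
Ac = (0, 0, 7/4, -95/56)
Σ b_i: 7515055/3025524·1 + 1363253/3025524·1 + (-683648/756381)·1 + (-779548/756381)·1 = 1 ✓
b·c: 1363253/3025524·2 + (-683648/756381)·(-39/56) + (-779548/756381)·1 = 1/2 ✓
b·c²: 1363253/3025524·4 + (-683648/756381)·1521/3136 + (-779548/756381)·1 = 1/3 ✓
b·Ac: (-683648/756381)·7/4 + (-779548/756381)·(-95/56) = 1/6 ✓
b·c³: 1363253/3025524·8 + (-683648/756381)·(-59319/175616) + (-779548/756381)·1 = 20326865/7059556 ≠ 1/4 ⇒ order 3.
b·(c∘Ac): (-683648/756381)·(-39/32) + (-779548/756381)·(-95/56) = 4311287/1512762 ≠ 1/8
b·Ac²: (-683648/756381)·7/2 + (-779548/756381)·(-4751/3136) = -135717425/84714672 ≠ 1/12
b·A²c: (-779548/756381)·7/4 = -1364209/756381 ≠ 1/24

3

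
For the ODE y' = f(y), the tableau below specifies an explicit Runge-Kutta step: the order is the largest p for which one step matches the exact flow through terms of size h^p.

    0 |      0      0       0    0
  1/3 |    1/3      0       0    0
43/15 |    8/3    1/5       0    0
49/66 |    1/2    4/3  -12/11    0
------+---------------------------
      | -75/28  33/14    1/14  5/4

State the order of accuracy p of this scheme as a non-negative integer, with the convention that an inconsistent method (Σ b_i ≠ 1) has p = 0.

b = (-75/28, 33/14, 1/14, 5/4)
c = (0, 1/3, 43/15, 49/66)
Ac = (0, 0, 1/15, -1328/495)
Σ b_i: (-75/28)·1 + 33/14·1 + 1/14·1 + 5/4·1 = 1 ✓
b·c: 33/14·1/3 + 1/14·43/15 + 5/4·49/66 = 5909/3080 ≠ 1/2 ⇒ order 1.

1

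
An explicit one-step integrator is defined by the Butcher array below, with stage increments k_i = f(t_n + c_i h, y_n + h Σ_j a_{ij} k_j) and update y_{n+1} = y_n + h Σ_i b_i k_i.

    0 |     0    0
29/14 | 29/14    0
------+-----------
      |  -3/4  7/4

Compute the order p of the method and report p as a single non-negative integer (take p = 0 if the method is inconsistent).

1

b = (-3/4, 7/4)
c = (0, 29/14)
Σ b_i: (-3/4)·1 + 7/4·1 = 1 ✓
b·c: 7/4·29/14 = 29/8 ≠ 1/2 ⇒ order 1.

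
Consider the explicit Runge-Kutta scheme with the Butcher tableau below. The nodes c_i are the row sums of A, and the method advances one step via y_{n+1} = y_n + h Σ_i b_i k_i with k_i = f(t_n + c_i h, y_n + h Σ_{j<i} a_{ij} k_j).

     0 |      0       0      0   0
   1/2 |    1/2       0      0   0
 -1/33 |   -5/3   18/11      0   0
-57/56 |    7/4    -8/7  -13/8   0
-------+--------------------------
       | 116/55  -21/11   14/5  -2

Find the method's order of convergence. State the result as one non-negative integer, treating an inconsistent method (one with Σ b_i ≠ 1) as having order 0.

1

b = (116/55, -21/11, 14/5, -2)
c = (0, 1/2, -1/33, -57/56)
Ac = (0, 0, 9/11, -965/1848)
Σ b_i: 116/55·1 + (-21/11)·1 + 14/5·1 + (-2)·1 = 1 ✓
b·c: (-21/11)·1/2 + 14/5·(-1/33) + (-2)·(-57/56) = 4603/4620 ≠ 1/2 ⇒ order 1.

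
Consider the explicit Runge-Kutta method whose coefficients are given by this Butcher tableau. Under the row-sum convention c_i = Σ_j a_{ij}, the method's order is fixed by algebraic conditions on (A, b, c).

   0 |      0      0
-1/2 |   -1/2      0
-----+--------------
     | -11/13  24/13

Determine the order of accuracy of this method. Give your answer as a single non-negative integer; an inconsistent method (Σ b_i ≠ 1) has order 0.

1

b = (-11/13, 24/13)
c = (0, -1/2)
Σ b_i: (-11/13)·1 + 24/13·1 = 1 ✓
b·c: 24/13·(-1/2) = -12/13 ≠ 1/2 ⇒ order 1.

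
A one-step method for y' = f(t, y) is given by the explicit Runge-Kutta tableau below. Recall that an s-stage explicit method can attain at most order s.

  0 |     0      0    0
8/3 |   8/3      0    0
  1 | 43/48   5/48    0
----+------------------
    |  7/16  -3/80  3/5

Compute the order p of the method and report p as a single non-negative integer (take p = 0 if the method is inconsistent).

3

b = (7/16, -3/80, 3/5)
c = (0, 8/3, 1)
Ac = (0, 0, 5/18)
Σ b_i: 7/16·1 + (-3/80)·1 + 3/5·1 = 1 ✓
b·c: (-3/80)·8/3 + 3/5·1 = 1/2 ✓
b·c²: (-3/80)·64/9 + 3/5·1 = 1/3 ✓
b·Ac: 3/5·5/18 = 1/6 ✓; 3 stages ⇒ order 3.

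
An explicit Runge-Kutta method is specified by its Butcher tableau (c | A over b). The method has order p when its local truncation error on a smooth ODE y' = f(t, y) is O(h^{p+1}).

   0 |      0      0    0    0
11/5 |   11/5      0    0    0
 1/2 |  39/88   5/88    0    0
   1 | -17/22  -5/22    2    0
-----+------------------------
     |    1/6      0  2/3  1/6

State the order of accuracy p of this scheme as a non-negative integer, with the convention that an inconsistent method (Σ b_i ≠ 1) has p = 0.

b = (1/6, 0, 2/3, 1/6)
c = (0, 11/5, 1/2, 1)
Ac = (0, 0, 1/8, 1/2)
Σ b_i: 1/6·1 + 2/3·1 + 1/6·1 = 1 ✓
b·c: 2/3·1/2 + 1/6·1 = 1/2 ✓
b·c²: 2/3·1/4 + 1/6·1 = 1/3 ✓
b·Ac: 2/3·1/8 + 1/6·1/2 = 1/6 ✓
b·c³: 2/3·1/8 + 1/6·1 = 1/4 ✓
b·(c∘Ac): 2/3·1/16 + 1/6·1/2 = 1/8 ✓
b·Ac²: 2/3·11/40 + 1/6·(-3/5) = 1/12 ✓
b·A²c: 1/6·1/4 = 1/24 ✓; 4 stages ⇒ order 4.

4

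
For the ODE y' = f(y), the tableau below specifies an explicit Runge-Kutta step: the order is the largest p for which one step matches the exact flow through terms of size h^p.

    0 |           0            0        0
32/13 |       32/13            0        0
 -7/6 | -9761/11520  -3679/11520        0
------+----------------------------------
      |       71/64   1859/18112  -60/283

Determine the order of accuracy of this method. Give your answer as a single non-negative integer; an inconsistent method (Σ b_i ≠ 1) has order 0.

3

b = (71/64, 1859/18112, -60/283)
c = (0, 32/13, -7/6)
Ac = (0, 0, -283/360)
Σ b_i: 71/64·1 + 1859/18112·1 + (-60/283)·1 = 1 ✓
b·c: 1859/18112·32/13 + (-60/283)·(-7/6) = 1/2 ✓
b·c²: 1859/18112·1024/169 + (-60/283)·49/36 = 1/3 ✓
b·Ac: (-60/283)·(-283/360) = 1/6 ✓; 3 stages ⇒ order 3.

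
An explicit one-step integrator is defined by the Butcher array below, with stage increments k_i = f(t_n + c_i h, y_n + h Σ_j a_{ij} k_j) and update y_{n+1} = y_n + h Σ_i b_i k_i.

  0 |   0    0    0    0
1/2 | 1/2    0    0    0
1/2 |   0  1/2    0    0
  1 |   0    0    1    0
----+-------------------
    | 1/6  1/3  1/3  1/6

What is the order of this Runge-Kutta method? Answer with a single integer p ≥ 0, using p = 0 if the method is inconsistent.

4

b = (1/6, 1/3, 1/3, 1/6)
c = (0, 1/2, 1/2, 1)
Ac = (0, 0, 1/4, 1/2)
Σ b_i: 1/6·1 + 1/3·1 + 1/3·1 + 1/6·1 = 1 ✓
b·c: 1/3·1/2 + 1/3·1/2 + 1/6·1 = 1/2 ✓
b·c²: 1/3·1/4 + 1/3·1/4 + 1/6·1 = 1/3 ✓
b·Ac: 1/3·1/4 + 1/6·1/2 = 1/6 ✓
b·c³: 1/3·1/8 + 1/3·1/8 + 1/6·1 = 1/4 ✓
b·(c∘Ac): 1/3·1/8 + 1/6·1/2 = 1/8 ✓
b·Ac²: 1/3·1/8 + 1/6·1/4 = 1/12 ✓
b·A²c: 1/6·1/4 = 1/24 ✓; 4 stages ⇒ order 4.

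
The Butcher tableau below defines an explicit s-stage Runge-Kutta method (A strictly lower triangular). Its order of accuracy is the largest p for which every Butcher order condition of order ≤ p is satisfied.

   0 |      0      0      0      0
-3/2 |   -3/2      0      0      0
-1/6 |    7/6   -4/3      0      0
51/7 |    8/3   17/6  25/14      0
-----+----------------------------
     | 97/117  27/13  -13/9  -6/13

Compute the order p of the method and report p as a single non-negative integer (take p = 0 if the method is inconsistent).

b = (97/117, 27/13, -13/9, -6/13)
c = (0, -3/2, -1/6, 51/7)
Ac = (0, 0, 2, -191/42)
Σ b_i: 97/117·1 + 27/13·1 + (-13/9)·1 + (-6/13)·1 = 1 ✓
b·c: 27/13·(-3/2) + (-13/9)·(-1/6) + (-6/13)·51/7 = -15325/2457 ≠ 1/2 ⇒ order 1.

1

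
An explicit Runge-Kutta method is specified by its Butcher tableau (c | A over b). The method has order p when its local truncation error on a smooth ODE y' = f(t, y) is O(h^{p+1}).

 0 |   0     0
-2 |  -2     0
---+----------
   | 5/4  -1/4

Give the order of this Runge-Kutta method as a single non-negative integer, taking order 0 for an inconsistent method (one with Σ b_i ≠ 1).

b = (5/4, -1/4)
c = (0, -2)
Σ b_i: 5/4·1 + (-1/4)·1 = 1 ✓
b·c: (-1/4)·(-2) = 1/2 ✓; 2 stages ⇒ order 2.

2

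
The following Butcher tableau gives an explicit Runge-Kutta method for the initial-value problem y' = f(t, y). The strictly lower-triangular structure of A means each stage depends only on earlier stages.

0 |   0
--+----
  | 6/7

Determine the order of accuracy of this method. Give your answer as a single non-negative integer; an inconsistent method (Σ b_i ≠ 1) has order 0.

b = (6/7)
c = (0)
Σ b_i: 6/7·1 = 6/7 ≠ 1 ⇒ order 0.

0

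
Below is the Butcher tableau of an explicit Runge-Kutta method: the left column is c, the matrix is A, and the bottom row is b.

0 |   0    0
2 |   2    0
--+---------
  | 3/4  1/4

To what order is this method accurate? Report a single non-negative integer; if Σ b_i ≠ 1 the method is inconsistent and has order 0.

b = (3/4, 1/4)
c = (0, 2)
Σ b_i: 3/4·1 + 1/4·1 = 1 ✓
b·c: 1/4·2 = 1/2 ✓; 2 stages ⇒ order 2.

2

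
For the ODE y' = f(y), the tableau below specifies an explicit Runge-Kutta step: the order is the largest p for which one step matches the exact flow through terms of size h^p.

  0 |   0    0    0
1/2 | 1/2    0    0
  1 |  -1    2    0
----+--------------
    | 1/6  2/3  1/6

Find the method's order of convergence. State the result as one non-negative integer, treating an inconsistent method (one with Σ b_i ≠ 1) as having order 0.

3

b = (1/6, 2/3, 1/6)
c = (0, 1/2, 1)
Ac = (0, 0, 1)
Σ b_i: 1/6·1 + 2/3·1 + 1/6·1 = 1 ✓
b·c: 2/3·1/2 + 1/6·1 = 1/2 ✓
b·c²: 2/3·1/4 + 1/6·1 = 1/3 ✓
b·Ac: 1/6·1 = 1/6 ✓; 3 stages ⇒ order 3.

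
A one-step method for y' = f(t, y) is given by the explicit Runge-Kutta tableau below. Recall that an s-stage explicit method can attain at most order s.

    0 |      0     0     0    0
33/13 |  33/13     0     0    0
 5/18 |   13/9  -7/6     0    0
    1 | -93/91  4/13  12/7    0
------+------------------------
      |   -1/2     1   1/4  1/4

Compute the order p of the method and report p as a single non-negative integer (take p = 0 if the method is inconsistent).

1

b = (-1/2, 1, 1/4, 1/4)
c = (0, 33/13, 5/18, 1)
Ac = (0, 0, -77/26, 4462/3549)
Σ b_i: (-1/2)·1 + 1·1 + 1/4·1 + 1/4·1 = 1 ✓
b·c: 1·33/13 + 1/4·5/18 + 1/4·1 = 2675/936 ≠ 1/2 ⇒ order 1.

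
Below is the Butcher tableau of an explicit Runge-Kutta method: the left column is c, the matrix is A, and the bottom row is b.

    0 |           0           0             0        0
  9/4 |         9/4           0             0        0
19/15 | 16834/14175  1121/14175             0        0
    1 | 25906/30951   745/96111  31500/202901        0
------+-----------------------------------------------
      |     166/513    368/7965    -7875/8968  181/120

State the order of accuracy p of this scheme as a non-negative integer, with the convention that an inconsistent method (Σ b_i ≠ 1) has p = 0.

4

b = (166/513, 368/7965, -7875/8968, 181/120)
c = (0, 9/4, 19/15, 1)
Ac = (0, 0, 1121/6300, 155/724)
Σ b_i: 166/513·1 + 368/7965·1 + (-7875/8968)·1 + 181/120·1 = 1 ✓
b·c: 368/7965·9/4 + (-7875/8968)·19/15 + 181/120·1 = 1/2 ✓
b·c²: 368/7965·81/16 + (-7875/8968)·361/225 + 181/120·1 = 1/3 ✓
b·Ac: (-7875/8968)·1121/6300 + 181/120·155/724 = 1/6 ✓
b·c³: 368/7965·729/64 + (-7875/8968)·6859/3375 + 181/120·1 = 1/4 ✓
b·(c∘Ac): (-7875/8968)·21299/94500 + 181/120·155/724 = 1/8 ✓
b·Ac²: (-7875/8968)·1121/2800 + 181/120·835/2896 = 1/12 ✓
b·A²c: 181/120·5/181 = 1/24 ✓; 4 stages ⇒ order 4.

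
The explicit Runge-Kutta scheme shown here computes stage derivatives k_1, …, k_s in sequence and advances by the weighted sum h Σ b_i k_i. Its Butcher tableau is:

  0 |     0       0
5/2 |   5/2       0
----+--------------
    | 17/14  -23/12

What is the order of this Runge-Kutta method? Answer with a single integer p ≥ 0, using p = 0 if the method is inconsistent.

b = (17/14, -23/12)
c = (0, 5/2)
Σ b_i: 17/14·1 + (-23/12)·1 = -59/84 ≠ 1 ⇒ order 0.

0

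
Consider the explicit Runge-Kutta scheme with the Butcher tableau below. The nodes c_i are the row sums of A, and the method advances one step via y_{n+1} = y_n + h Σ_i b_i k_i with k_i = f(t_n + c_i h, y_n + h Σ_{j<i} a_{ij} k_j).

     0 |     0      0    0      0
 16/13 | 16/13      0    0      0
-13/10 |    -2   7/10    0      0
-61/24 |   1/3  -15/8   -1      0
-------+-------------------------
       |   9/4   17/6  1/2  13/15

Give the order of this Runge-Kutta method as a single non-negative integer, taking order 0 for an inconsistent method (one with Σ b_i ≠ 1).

b = (9/4, 17/6, 1/2, 13/15)
c = (0, 16/13, -13/10, -61/24)
Ac = (0, 0, 56/65, -131/130)
Σ b_i: 9/4·1 + 17/6·1 + 1/2·1 + 13/15·1 = 129/20 ≠ 1 ⇒ order 0.

0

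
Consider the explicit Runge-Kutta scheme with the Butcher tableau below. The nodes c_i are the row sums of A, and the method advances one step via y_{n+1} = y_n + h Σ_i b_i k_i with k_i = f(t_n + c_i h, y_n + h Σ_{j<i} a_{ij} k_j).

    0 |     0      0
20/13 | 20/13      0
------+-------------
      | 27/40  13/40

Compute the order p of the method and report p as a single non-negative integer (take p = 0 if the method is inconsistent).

2

b = (27/40, 13/40)
c = (0, 20/13)
Σ b_i: 27/40·1 + 13/40·1 = 1 ✓
b·c: 13/40·20/13 = 1/2 ✓; 2 stages ⇒ order 2.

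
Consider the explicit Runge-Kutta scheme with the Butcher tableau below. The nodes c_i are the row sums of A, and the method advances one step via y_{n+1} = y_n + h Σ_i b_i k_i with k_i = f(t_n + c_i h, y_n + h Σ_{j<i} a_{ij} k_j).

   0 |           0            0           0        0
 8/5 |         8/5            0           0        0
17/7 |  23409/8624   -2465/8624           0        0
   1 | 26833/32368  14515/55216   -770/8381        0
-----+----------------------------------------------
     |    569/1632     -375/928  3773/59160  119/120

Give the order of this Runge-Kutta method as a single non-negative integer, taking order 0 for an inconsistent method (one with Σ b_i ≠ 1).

b = (569/1632, -375/928, 3773/59160, 119/120)
c = (0, 8/5, 17/7, 1)
Ac = (0, 0, -493/1078, 47/238)
Σ b_i: 569/1632·1 + (-375/928)·1 + 3773/59160·1 + 119/120·1 = 1 ✓
b·c: (-375/928)·8/5 + 3773/59160·17/7 + 119/120·1 = 1/2 ✓
b·c²: (-375/928)·64/25 + 3773/59160·289/49 + 119/120·1 = 1/3 ✓
b·Ac: 3773/59160·(-493/1078) + 119/120·47/238 = 1/6 ✓
b·c³: (-375/928)·512/125 + 3773/59160·4913/343 + 119/120·1 = 1/4 ✓
b·(c∘Ac): 3773/59160·(-8381/7546) + 119/120·47/238 = 1/8 ✓
b·Ac²: 3773/59160·(-1972/2695) + 119/120·78/595 = 1/12 ✓
b·A²c: 119/120·5/119 = 1/24 ✓; 4 stages ⇒ order 4.

4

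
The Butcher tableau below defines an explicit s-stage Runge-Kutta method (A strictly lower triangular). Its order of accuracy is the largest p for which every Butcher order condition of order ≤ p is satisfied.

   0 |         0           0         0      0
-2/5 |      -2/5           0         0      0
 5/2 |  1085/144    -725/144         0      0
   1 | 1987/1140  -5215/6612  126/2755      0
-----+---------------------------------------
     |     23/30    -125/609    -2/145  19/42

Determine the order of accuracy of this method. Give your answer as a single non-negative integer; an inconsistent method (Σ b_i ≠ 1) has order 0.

b = (23/30, -125/609, -2/145, 19/42)
c = (0, -2/5, 5/2, 1)
Ac = (0, 0, 145/72, 49/114)
Σ b_i: 23/30·1 + (-125/609)·1 + (-2/145)·1 + 19/42·1 = 1 ✓
b·c: (-125/609)·(-2/5) + (-2/145)·5/2 + 19/42·1 = 1/2 ✓
b·c²: (-125/609)·4/25 + (-2/145)·25/4 + 19/42·1 = 1/3 ✓
b·Ac: (-2/145)·145/72 + 19/42·49/114 = 1/6 ✓
b·c³: (-125/609)·(-8/125) + (-2/145)·125/8 + 19/42·1 = 1/4 ✓
b·(c∘Ac): (-2/145)·725/144 + 19/42·49/114 = 1/8 ✓
b·Ac²: (-2/145)·(-29/36) + 19/42·91/570 = 1/12 ✓
b·A²c: 19/42·7/76 = 1/24 ✓; 4 stages ⇒ order 4.

4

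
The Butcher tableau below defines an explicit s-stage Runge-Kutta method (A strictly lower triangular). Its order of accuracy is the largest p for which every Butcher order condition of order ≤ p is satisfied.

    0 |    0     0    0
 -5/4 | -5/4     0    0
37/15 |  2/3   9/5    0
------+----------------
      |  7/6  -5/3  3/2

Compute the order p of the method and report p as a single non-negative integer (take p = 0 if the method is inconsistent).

1

b = (7/6, -5/3, 3/2)
c = (0, -5/4, 37/15)
Ac = (0, 0, -9/4)
Σ b_i: 7/6·1 + (-5/3)·1 + 3/2·1 = 1 ✓
b·c: (-5/3)·(-5/4) + 3/2·37/15 = 347/60 ≠ 1/2 ⇒ order 1.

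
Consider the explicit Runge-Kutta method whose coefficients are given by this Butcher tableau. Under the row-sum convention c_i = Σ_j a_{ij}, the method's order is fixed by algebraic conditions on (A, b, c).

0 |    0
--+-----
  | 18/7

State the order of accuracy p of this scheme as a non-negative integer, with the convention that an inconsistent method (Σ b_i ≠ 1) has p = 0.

b = (18/7)
c = (0)
Σ b_i: 18/7·1 = 18/7 ≠ 1 ⇒ order 0.

0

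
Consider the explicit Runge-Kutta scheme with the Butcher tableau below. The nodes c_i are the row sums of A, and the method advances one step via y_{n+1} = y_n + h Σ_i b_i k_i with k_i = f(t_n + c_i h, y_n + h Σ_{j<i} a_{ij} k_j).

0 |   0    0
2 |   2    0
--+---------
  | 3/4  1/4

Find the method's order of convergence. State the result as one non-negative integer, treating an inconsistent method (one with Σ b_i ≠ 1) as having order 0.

b = (3/4, 1/4)
c = (0, 2)
Σ b_i: 3/4·1 + 1/4·1 = 1 ✓
b·c: 1/4·2 = 1/2 ✓; 2 stages ⇒ order 2.

2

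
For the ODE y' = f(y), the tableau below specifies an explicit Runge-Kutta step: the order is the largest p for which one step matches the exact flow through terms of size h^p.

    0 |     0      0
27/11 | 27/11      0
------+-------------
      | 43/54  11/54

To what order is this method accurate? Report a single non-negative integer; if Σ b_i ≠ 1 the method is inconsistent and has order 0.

2

b = (43/54, 11/54)
c = (0, 27/11)
Σ b_i: 43/54·1 + 11/54·1 = 1 ✓
b·c: 11/54·27/11 = 1/2 ✓; 2 stages ⇒ order 2.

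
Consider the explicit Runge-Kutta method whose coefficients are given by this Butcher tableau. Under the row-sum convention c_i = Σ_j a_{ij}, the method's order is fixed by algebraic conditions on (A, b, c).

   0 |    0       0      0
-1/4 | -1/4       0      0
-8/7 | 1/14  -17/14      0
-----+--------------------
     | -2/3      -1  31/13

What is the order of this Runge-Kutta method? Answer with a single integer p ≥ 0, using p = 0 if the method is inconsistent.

b = (-2/3, -1, 31/13)
c = (0, -1/4, -8/7)
Ac = (0, 0, 17/56)
Σ b_i: (-2/3)·1 + (-1)·1 + 31/13·1 = 28/39 ≠ 1 ⇒ order 0.

0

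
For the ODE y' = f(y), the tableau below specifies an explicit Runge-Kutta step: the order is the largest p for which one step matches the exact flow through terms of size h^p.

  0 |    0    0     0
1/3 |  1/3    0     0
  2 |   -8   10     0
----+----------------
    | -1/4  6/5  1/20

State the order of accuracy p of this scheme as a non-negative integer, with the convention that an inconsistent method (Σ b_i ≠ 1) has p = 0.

3

b = (-1/4, 6/5, 1/20)
c = (0, 1/3, 2)
Ac = (0, 0, 10/3)
Σ b_i: (-1/4)·1 + 6/5·1 + 1/20·1 = 1 ✓
b·c: 6/5·1/3 + 1/20·2 = 1/2 ✓
b·c²: 6/5·1/9 + 1/20·4 = 1/3 ✓
b·Ac: 1/20·10/3 = 1/6 ✓; 3 stages ⇒ order 3.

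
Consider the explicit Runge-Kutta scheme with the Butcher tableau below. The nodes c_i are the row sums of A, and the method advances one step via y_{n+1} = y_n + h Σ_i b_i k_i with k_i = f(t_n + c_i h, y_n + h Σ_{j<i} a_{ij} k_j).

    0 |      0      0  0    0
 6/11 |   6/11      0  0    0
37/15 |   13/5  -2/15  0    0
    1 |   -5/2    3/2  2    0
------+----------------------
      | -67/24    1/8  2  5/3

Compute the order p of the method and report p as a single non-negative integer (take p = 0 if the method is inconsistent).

1

b = (-67/24, 1/8, 2, 5/3)
c = (0, 6/11, 37/15, 1)
Ac = (0, 0, -4/55, 949/165)
Σ b_i: (-67/24)·1 + 1/8·1 + 2·1 + 5/3·1 = 1 ✓
b·c: 1/8·6/11 + 2·37/15 + 5/3·1 = 1467/220 ≠ 1/2 ⇒ order 1.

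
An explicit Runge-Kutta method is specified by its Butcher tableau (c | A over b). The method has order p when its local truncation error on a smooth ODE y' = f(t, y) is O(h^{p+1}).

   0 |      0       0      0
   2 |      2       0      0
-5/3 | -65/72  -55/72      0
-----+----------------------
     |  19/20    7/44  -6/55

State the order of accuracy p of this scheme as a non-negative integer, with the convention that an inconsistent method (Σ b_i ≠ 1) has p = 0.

3

b = (19/20, 7/44, -6/55)
c = (0, 2, -5/3)
Ac = (0, 0, -55/36)
Σ b_i: 19/20·1 + 7/44·1 + (-6/55)·1 = 1 ✓
b·c: 7/44·2 + (-6/55)·(-5/3) = 1/2 ✓
b·c²: 7/44·4 + (-6/55)·25/9 = 1/3 ✓
b·Ac: (-6/55)·(-55/36) = 1/6 ✓; 3 stages ⇒ order 3.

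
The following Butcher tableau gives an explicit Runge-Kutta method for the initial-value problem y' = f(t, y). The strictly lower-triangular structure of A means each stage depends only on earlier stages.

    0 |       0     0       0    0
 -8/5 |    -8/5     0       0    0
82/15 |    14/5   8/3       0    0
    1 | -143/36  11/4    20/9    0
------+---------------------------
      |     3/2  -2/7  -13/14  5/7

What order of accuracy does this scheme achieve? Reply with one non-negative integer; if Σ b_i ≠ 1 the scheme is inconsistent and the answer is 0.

b = (3/2, -2/7, -13/14, 5/7)
c = (0, -8/5, 82/15, 1)
Ac = (0, 0, -64/15, 1046/135)
Σ b_i: 3/2·1 + (-2/7)·1 + (-13/14)·1 + 5/7·1 = 1 ✓
b·c: (-2/7)·(-8/5) + (-13/14)·82/15 + 5/7·1 = -82/21 ≠ 1/2 ⇒ order 1.

1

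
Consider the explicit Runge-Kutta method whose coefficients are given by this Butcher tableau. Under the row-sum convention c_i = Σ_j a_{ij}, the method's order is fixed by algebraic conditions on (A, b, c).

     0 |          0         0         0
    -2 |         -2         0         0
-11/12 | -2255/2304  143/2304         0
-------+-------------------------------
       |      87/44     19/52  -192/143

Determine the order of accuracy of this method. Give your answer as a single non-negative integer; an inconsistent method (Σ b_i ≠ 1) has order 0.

b = (87/44, 19/52, -192/143)
c = (0, -2, -11/12)
Ac = (0, 0, -143/1152)
Σ b_i: 87/44·1 + 19/52·1 + (-192/143)·1 = 1 ✓
b·c: 19/52·(-2) + (-192/143)·(-11/12) = 1/2 ✓
b·c²: 19/52·4 + (-192/143)·121/144 = 1/3 ✓
b·Ac: (-192/143)·(-143/1152) = 1/6 ✓; 3 stages ⇒ order 3.

3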